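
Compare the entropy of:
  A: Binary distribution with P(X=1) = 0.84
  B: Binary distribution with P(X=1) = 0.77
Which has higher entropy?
B

For binary distributions, entropy is maximized at p=0.5 and decreases as p moves toward 0 or 1.

H(A) = H(0.84) = 0.6343 bits
H(B) = H(0.77) = 0.7780 bits

Distribution B (p=0.77) is closer to uniform (p=0.5), so it has higher entropy.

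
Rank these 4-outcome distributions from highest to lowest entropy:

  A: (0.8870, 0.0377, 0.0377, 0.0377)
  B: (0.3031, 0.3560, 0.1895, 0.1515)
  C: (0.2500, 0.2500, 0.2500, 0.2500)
C > B > A

Key insight: Entropy is maximized by uniform distributions and minimized by concentrated distributions.

- Uniform distributions have maximum entropy log₂(4) = 2.0000 bits
- The more "peaked" or concentrated a distribution, the lower its entropy

Entropies:
  H(A) = 0.6880 bits
  H(B) = 1.9196 bits
  H(C) = 2.0000 bits

Ranking: C > B > A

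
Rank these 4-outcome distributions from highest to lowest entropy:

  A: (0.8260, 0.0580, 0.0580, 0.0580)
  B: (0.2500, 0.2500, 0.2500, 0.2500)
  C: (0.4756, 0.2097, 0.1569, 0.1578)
B > C > A

Key insight: Entropy is maximized by uniform distributions and minimized by concentrated distributions.

- Uniform distributions have maximum entropy log₂(4) = 2.0000 bits
- The more "peaked" or concentrated a distribution, the lower its entropy

Entropies:
  H(A) = 0.9426 bits
  H(B) = 2.0000 bits
  H(C) = 1.8221 bits

Ranking: B > C > A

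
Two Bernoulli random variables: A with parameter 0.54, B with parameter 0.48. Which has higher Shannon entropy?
B

For binary distributions, entropy is maximized at p=0.5 and decreases as p moves toward 0 or 1.

H(A) = H(0.54) = 0.9954 bits
H(B) = H(0.48) = 0.9988 bits

Distribution B (p=0.48) is closer to uniform (p=0.5), so it has higher entropy.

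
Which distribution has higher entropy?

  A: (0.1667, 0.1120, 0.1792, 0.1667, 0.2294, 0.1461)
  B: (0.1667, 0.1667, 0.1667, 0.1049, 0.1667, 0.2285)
A

Both distributions are close to uniform, making this a harder comparison.

H(A) = 2.5525 bits
H(B) = 2.5511 bits

The distribution closer to uniform has higher entropy.
Answer: A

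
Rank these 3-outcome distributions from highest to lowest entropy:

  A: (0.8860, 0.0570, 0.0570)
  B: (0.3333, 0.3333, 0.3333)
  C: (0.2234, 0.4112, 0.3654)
B > C > A

Key insight: Entropy is maximized by uniform distributions and minimized by concentrated distributions.

- Uniform distributions have maximum entropy log₂(3) = 1.5850 bits
- The more "peaked" or concentrated a distribution, the lower its entropy

Entropies:
  H(A) = 0.6259 bits
  H(B) = 1.5850 bits
  H(C) = 1.5409 bits

Ranking: B > C > A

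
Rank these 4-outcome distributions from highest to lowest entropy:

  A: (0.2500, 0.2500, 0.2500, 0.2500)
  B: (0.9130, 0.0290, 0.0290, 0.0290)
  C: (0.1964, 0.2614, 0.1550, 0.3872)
A > C > B

Key insight: Entropy is maximized by uniform distributions and minimized by concentrated distributions.

- Uniform distributions have maximum entropy log₂(4) = 2.0000 bits
- The more "peaked" or concentrated a distribution, the lower its entropy

Entropies:
  H(A) = 2.0000 bits
  H(B) = 0.5643 bits
  H(C) = 1.9141 bits

Ranking: A > C > B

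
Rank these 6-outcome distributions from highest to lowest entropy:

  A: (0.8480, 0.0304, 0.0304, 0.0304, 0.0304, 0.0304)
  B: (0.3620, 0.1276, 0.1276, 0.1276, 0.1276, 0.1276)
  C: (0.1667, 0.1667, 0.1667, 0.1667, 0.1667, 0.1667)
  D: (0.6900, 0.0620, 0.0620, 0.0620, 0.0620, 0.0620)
C > B > D > A

Key insight: Entropy is maximized by uniform distributions and minimized by concentrated distributions.

Entropies:
  H(A) = 0.9678 bits
  H(B) = 2.4257 bits
  H(C) = 2.5850 bits
  H(D) = 1.6130 bits

Ranking: C > B > D > A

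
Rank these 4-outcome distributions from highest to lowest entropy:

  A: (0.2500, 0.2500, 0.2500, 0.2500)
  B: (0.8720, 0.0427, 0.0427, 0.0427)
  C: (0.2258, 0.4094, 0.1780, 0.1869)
A > C > B

Key insight: Entropy is maximized by uniform distributions and minimized by concentrated distributions.

- Uniform distributions have maximum entropy log₂(4) = 2.0000 bits
- The more "peaked" or concentrated a distribution, the lower its entropy

Entropies:
  H(A) = 2.0000 bits
  H(B) = 0.7548 bits
  H(C) = 1.9077 bits

Ranking: A > C > B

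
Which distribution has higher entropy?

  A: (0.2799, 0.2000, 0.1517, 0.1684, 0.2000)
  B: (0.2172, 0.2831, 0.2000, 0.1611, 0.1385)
A

Both distributions are close to uniform, making this a harder comparison.

H(A) = 2.2885 bits
H(B) = 2.2777 bits

The distribution closer to uniform has higher entropy.
Answer: A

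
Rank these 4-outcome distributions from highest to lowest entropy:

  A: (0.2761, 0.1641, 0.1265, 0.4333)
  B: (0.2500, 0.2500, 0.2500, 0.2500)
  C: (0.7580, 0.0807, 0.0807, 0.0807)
B > A > C

Key insight: Entropy is maximized by uniform distributions and minimized by concentrated distributions.

- Uniform distributions have maximum entropy log₂(4) = 2.0000 bits
- The more "peaked" or concentrated a distribution, the lower its entropy

Entropies:
  H(A) = 1.8407 bits
  H(B) = 2.0000 bits
  H(C) = 1.1819 bits

Ranking: B > A > C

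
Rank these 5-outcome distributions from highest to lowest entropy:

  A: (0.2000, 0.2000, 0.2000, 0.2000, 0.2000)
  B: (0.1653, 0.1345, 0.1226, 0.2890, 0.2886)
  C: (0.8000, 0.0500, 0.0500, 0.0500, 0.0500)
A > B > C

Key insight: Entropy is maximized by uniform distributions and minimized by concentrated distributions.

- Uniform distributions have maximum entropy log₂(5) = 2.3219 bits
- The more "peaked" or concentrated a distribution, the lower its entropy

Entropies:
  H(A) = 2.3219 bits
  H(B) = 2.2247 bits
  H(C) = 1.1219 bits

Ranking: A > B > C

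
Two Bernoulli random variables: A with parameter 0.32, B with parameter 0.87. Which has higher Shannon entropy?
A

For binary distributions, entropy is maximized at p=0.5 and decreases as p moves toward 0 or 1.

H(A) = H(0.32) = 0.9044 bits
H(B) = H(0.87) = 0.5574 bits

Distribution A (p=0.32) is closer to uniform (p=0.5), so it has higher entropy.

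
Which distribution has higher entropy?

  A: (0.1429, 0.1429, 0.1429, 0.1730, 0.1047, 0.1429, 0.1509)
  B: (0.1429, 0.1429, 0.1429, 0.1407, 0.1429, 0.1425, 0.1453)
B

Both distributions are close to uniform, making this a harder comparison.

H(A) = 2.7946 bits
H(B) = 2.8073 bits

The distribution closer to uniform has higher entropy.
Answer: B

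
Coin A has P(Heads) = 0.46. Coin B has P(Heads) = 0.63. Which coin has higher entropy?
A

For binary distributions, entropy is maximized at p=0.5 and decreases as p moves toward 0 or 1.

H(A) = H(0.46) = 0.9954 bits
H(B) = H(0.63) = 0.9507 bits

Distribution A (p=0.46) is closer to uniform (p=0.5), so it has higher entropy.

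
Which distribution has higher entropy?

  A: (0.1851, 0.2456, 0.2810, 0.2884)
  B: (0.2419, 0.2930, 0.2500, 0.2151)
B

Both distributions are close to uniform, making this a harder comparison.

H(A) = 1.9799 bits
H(B) = 1.9911 bits

The distribution closer to uniform has higher entropy.
Answer: B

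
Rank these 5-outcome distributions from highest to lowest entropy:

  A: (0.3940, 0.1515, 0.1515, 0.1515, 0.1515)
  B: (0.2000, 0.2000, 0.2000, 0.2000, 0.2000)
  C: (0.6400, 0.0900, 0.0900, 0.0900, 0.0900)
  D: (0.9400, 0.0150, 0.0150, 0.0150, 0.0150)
B > A > C > D

Key insight: Entropy is maximized by uniform distributions and minimized by concentrated distributions.

Entropies:
  H(A) = 2.1793 bits
  H(B) = 2.3219 bits
  H(C) = 1.6627 bits
  H(D) = 0.4474 bits

Ranking: B > A > C > D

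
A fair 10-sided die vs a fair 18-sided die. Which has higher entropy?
18-sided die

Both are uniform distributions; for uniform over n outcomes, H = log₂(n). H(10-sided) = log₂(10) = 3.322 bits and H(18-sided) = log₂(18) = 4.170 bits. More outcomes in a uniform distribution means higher entropy.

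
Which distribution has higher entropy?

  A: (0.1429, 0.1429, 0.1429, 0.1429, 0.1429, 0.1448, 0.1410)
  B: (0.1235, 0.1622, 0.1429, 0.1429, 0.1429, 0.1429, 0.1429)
A

Both distributions are close to uniform, making this a harder comparison.

H(A) = 2.8073 bits
H(B) = 2.8036 bits

The distribution closer to uniform has higher entropy.
Answer: A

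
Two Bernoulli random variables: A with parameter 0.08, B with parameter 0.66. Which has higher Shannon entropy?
B

For binary distributions, entropy is maximized at p=0.5 and decreases as p moves toward 0 or 1.

H(A) = H(0.08) = 0.4022 bits
H(B) = H(0.66) = 0.9248 bits

Distribution B (p=0.66) is closer to uniform (p=0.5), so it has higher entropy.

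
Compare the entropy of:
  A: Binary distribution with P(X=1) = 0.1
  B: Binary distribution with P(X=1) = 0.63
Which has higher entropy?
B

For binary distributions, entropy is maximized at p=0.5 and decreases as p moves toward 0 or 1.

H(A) = H(0.1) = 0.4690 bits
H(B) = H(0.63) = 0.9507 bits

Distribution B (p=0.63) is closer to uniform (p=0.5), so it has higher entropy.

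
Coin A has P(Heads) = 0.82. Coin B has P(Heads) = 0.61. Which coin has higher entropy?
B

For binary distributions, entropy is maximized at p=0.5 and decreases as p moves toward 0 or 1.

H(A) = H(0.82) = 0.6801 bits
H(B) = H(0.61) = 0.9648 bits

Distribution B (p=0.61) is closer to uniform (p=0.5), so it has higher entropy.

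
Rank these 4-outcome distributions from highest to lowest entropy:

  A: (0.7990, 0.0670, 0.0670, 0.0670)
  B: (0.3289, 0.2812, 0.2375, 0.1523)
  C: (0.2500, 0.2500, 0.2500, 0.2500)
C > B > A

Key insight: Entropy is maximized by uniform distributions and minimized by concentrated distributions.

- Uniform distributions have maximum entropy log₂(4) = 2.0000 bits
- The more "peaked" or concentrated a distribution, the lower its entropy

Entropies:
  H(A) = 1.0425 bits
  H(B) = 1.9485 bits
  H(C) = 2.0000 bits

Ranking: C > B > A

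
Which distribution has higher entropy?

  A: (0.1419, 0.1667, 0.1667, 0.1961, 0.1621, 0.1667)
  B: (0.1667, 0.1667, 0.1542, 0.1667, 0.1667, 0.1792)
B

Both distributions are close to uniform, making this a harder comparison.

H(A) = 2.5785 bits
H(B) = 2.5836 bits

The distribution closer to uniform has higher entropy.
Answer: B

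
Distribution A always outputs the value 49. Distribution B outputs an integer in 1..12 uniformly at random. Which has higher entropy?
B

A is deterministic, so H(A) = 0. B is uniform over 12 outcomes, so H(B) = log₂(12) = 3.585 bits. Any distribution with genuine randomness has higher entropy than a deterministic one.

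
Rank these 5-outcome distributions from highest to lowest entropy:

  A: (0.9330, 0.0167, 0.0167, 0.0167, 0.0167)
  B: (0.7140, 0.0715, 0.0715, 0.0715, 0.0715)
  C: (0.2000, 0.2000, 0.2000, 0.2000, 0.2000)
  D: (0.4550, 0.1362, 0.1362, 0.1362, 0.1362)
C > D > B > A

Key insight: Entropy is maximized by uniform distributions and minimized by concentrated distributions.

Entropies:
  H(A) = 0.4886 bits
  H(B) = 1.4355 bits
  H(C) = 2.3219 bits
  H(D) = 2.0841 bits

Ranking: C > D > B > A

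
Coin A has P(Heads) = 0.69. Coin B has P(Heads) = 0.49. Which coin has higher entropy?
B

For binary distributions, entropy is maximized at p=0.5 and decreases as p moves toward 0 or 1.

H(A) = H(0.69) = 0.8932 bits
H(B) = H(0.49) = 0.9997 bits

Distribution B (p=0.49) is closer to uniform (p=0.5), so it has higher entropy.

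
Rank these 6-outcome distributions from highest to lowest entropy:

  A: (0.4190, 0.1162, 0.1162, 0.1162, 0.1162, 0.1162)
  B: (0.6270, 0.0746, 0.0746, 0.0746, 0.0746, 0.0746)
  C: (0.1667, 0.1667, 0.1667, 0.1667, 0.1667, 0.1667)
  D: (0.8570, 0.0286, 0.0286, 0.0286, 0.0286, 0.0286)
C > A > B > D

Key insight: Entropy is maximized by uniform distributions and minimized by concentrated distributions.

Entropies:
  H(A) = 2.3300 bits
  H(B) = 1.8190 bits
  H(C) = 2.5850 bits
  H(D) = 0.9241 bits

Ranking: C > A > B > D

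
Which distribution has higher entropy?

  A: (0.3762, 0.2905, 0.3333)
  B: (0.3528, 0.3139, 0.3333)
B

Both distributions are close to uniform, making this a harder comparison.

H(A) = 1.5770 bits
H(B) = 1.5833 bits

The distribution closer to uniform has higher entropy.
Answer: B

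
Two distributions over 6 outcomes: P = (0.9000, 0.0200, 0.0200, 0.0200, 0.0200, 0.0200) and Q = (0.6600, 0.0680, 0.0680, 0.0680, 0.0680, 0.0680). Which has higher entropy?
Q

P is highly concentrated on one outcome (90%), making it nearly deterministic. Q spreads its mass more evenly (max 66%). The more spread-out distribution has higher entropy: H(P) ≈ 0.701 bits, H(Q) ≈ 1.714 bits.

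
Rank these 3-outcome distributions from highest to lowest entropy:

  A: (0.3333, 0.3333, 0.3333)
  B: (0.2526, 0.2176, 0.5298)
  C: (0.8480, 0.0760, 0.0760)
A > B > C

Key insight: Entropy is maximized by uniform distributions and minimized by concentrated distributions.

- Uniform distributions have maximum entropy log₂(3) = 1.5850 bits
- The more "peaked" or concentrated a distribution, the lower its entropy

Entropies:
  H(A) = 1.5850 bits
  H(B) = 1.4657 bits
  H(C) = 0.7668 bits

Ranking: A > B > C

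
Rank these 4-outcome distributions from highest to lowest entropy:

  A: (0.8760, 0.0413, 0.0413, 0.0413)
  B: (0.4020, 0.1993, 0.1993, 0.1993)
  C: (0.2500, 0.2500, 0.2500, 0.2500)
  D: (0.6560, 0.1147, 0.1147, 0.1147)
C > B > D > A

Key insight: Entropy is maximized by uniform distributions and minimized by concentrated distributions.

Entropies:
  H(A) = 0.7373 bits
  H(B) = 1.9199 bits
  H(C) = 2.0000 bits
  H(D) = 1.4738 bits

Ranking: C > B > D > A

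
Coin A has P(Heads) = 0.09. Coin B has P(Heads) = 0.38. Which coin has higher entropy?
B

For binary distributions, entropy is maximized at p=0.5 and decreases as p moves toward 0 or 1.

H(A) = H(0.09) = 0.4365 bits
H(B) = H(0.38) = 0.9580 bits

Distribution B (p=0.38) is closer to uniform (p=0.5), so it has higher entropy.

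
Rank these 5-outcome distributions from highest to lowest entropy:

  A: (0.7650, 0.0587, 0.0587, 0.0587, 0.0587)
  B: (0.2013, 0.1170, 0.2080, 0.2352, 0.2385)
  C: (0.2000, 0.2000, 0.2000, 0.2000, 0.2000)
C > B > A

Key insight: Entropy is maximized by uniform distributions and minimized by concentrated distributions.

- Uniform distributions have maximum entropy log₂(5) = 2.3219 bits
- The more "peaked" or concentrated a distribution, the lower its entropy

Entropies:
  H(A) = 1.2566 bits
  H(B) = 2.2831 bits
  H(C) = 2.3219 bits

Ranking: C > B > A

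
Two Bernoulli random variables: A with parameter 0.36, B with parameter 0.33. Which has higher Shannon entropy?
A

For binary distributions, entropy is maximized at p=0.5 and decreases as p moves toward 0 or 1.

H(A) = H(0.36) = 0.9427 bits
H(B) = H(0.33) = 0.9149 bits

Distribution A (p=0.36) is closer to uniform (p=0.5), so it has higher entropy.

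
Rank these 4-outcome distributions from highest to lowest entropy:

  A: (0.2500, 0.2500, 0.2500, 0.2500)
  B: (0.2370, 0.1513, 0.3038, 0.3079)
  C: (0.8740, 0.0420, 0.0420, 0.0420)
A > B > C

Key insight: Entropy is maximized by uniform distributions and minimized by concentrated distributions.

- Uniform distributions have maximum entropy log₂(4) = 2.0000 bits
- The more "peaked" or concentrated a distribution, the lower its entropy

Entropies:
  H(A) = 2.0000 bits
  H(B) = 1.9500 bits
  H(C) = 0.7461 bits

Ranking: A > B > C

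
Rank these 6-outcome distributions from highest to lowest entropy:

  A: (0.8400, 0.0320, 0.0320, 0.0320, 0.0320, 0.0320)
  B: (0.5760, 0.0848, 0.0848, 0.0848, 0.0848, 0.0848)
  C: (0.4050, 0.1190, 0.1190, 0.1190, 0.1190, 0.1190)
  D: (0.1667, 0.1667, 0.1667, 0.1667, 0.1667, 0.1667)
D > C > B > A

Key insight: Entropy is maximized by uniform distributions and minimized by concentrated distributions.

Entropies:
  H(A) = 1.0058 bits
  H(B) = 1.9678 bits
  H(C) = 2.3553 bits
  H(D) = 2.5850 bits

Ranking: D > C > B > A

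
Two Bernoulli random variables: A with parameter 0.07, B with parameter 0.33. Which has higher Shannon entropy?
B

For binary distributions, entropy is maximized at p=0.5 and decreases as p moves toward 0 or 1.

H(A) = H(0.07) = 0.3659 bits
H(B) = H(0.33) = 0.9149 bits

Distribution B (p=0.33) is closer to uniform (p=0.5), so it has higher entropy.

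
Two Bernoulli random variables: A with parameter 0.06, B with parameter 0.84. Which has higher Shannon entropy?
B

For binary distributions, entropy is maximized at p=0.5 and decreases as p moves toward 0 or 1.

H(A) = H(0.06) = 0.3274 bits
H(B) = H(0.84) = 0.6343 bits

Distribution B (p=0.84) is closer to uniform (p=0.5), so it has higher entropy.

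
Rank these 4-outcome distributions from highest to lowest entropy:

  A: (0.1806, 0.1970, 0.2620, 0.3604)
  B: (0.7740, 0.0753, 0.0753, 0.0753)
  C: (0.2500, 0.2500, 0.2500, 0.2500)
C > A > B

Key insight: Entropy is maximized by uniform distributions and minimized by concentrated distributions.

- Uniform distributions have maximum entropy log₂(4) = 2.0000 bits
- The more "peaked" or concentrated a distribution, the lower its entropy

Entropies:
  H(A) = 1.9445 bits
  H(B) = 1.1292 bits
  H(C) = 2.0000 bits

Ranking: C > A > B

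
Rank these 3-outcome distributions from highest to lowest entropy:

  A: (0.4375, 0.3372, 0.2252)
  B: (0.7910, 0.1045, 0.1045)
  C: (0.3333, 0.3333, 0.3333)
C > A > B

Key insight: Entropy is maximized by uniform distributions and minimized by concentrated distributions.

- Uniform distributions have maximum entropy log₂(3) = 1.5850 bits
- The more "peaked" or concentrated a distribution, the lower its entropy

Entropies:
  H(A) = 1.5350 bits
  H(B) = 0.9486 bits
  H(C) = 1.5850 bits

Ranking: C > A > B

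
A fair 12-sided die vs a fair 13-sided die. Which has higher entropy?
13-sided die

Both are uniform distributions; for uniform over n outcomes, H = log₂(n). H(12-sided) = log₂(12) = 3.585 bits and H(13-sided) = log₂(13) = 3.700 bits. More outcomes in a uniform distribution means higher entropy.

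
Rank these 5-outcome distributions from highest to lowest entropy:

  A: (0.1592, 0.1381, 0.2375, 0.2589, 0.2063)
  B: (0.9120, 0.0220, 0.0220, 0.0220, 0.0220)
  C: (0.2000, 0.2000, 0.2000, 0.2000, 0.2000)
C > A > B

Key insight: Entropy is maximized by uniform distributions and minimized by concentrated distributions.

- Uniform distributions have maximum entropy log₂(5) = 2.3219 bits
- The more "peaked" or concentrated a distribution, the lower its entropy

Entropies:
  H(A) = 2.2836 bits
  H(B) = 0.6058 bits
  H(C) = 2.3219 bits

Ranking: C > A > B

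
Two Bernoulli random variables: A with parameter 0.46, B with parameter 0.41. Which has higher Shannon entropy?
A

For binary distributions, entropy is maximized at p=0.5 and decreases as p moves toward 0 or 1.

H(A) = H(0.46) = 0.9954 bits
H(B) = H(0.41) = 0.9765 bits

Distribution A (p=0.46) is closer to uniform (p=0.5), so it has higher entropy.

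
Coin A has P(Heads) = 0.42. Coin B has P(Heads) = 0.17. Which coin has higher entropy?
A

For binary distributions, entropy is maximized at p=0.5 and decreases as p moves toward 0 or 1.

H(A) = H(0.42) = 0.9815 bits
H(B) = H(0.17) = 0.6577 bits

Distribution A (p=0.42) is closer to uniform (p=0.5), so it has higher entropy.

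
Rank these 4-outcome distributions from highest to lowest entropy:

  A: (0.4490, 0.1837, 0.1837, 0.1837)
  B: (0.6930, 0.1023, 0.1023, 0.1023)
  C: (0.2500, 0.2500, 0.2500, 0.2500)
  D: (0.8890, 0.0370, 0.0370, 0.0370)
C > A > B > D

Key insight: Entropy is maximized by uniform distributions and minimized by concentrated distributions.

Entropies:
  H(A) = 1.8658 bits
  H(B) = 1.3763 bits
  H(C) = 2.0000 bits
  H(D) = 0.6789 bits

Ranking: C > A > B > D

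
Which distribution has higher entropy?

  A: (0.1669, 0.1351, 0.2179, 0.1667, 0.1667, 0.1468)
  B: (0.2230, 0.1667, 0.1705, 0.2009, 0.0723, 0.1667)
A

Both distributions are close to uniform, making this a harder comparison.

H(A) = 2.5682 bits
H(B) = 2.5187 bits

The distribution closer to uniform has higher entropy.
Answer: A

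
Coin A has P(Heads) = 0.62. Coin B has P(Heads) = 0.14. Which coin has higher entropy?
A

For binary distributions, entropy is maximized at p=0.5 and decreases as p moves toward 0 or 1.

H(A) = H(0.62) = 0.9580 bits
H(B) = H(0.14) = 0.5842 bits

Distribution A (p=0.62) is closer to uniform (p=0.5), so it has higher entropy.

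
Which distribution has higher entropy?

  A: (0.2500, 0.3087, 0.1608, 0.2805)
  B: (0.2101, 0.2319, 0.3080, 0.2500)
B

Both distributions are close to uniform, making this a harder comparison.

H(A) = 1.9619 bits
H(B) = 1.9851 bits

The distribution closer to uniform has higher entropy.
Answer: B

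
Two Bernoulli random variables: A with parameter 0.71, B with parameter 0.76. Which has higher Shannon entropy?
A

For binary distributions, entropy is maximized at p=0.5 and decreases as p moves toward 0 or 1.

H(A) = H(0.71) = 0.8687 bits
H(B) = H(0.76) = 0.7950 bits

Distribution A (p=0.71) is closer to uniform (p=0.5), so it has higher entropy.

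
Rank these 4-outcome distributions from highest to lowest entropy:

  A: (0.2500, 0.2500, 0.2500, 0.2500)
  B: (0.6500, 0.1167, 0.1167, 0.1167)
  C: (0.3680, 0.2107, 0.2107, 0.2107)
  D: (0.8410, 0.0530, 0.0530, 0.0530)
A > C > B > D

Key insight: Entropy is maximized by uniform distributions and minimized by concentrated distributions.

Entropies:
  H(A) = 2.0000 bits
  H(B) = 1.4888 bits
  H(C) = 1.9508 bits
  H(D) = 0.8839 bits

Ranking: A > C > B > D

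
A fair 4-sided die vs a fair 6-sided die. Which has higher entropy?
6-sided die

Both are uniform distributions; for uniform over n outcomes, H = log₂(n). H(4-sided) = log₂(4) = 2.000 bits and H(6-sided) = log₂(6) = 2.585 bits. More outcomes in a uniform distribution means higher entropy.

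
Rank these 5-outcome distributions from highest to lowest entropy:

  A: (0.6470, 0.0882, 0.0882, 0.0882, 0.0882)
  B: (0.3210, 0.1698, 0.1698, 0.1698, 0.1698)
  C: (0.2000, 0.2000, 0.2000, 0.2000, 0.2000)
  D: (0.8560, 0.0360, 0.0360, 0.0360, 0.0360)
C > B > A > D

Key insight: Entropy is maximized by uniform distributions and minimized by concentrated distributions.

Entropies:
  H(A) = 1.6427 bits
  H(B) = 2.2635 bits
  H(C) = 2.3219 bits
  H(D) = 0.8826 bits

Ranking: C > B > A > D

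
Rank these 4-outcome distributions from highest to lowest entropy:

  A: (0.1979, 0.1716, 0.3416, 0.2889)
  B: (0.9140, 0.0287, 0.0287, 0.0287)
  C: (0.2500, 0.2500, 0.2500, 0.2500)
C > A > B

Key insight: Entropy is maximized by uniform distributions and minimized by concentrated distributions.

- Uniform distributions have maximum entropy log₂(4) = 2.0000 bits
- The more "peaked" or concentrated a distribution, the lower its entropy

Entropies:
  H(A) = 1.9457 bits
  H(B) = 0.5593 bits
  H(C) = 2.0000 bits

Ranking: C > A > B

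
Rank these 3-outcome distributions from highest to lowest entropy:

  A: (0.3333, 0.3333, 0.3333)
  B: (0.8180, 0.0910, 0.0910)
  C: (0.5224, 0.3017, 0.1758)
A > C > B

Key insight: Entropy is maximized by uniform distributions and minimized by concentrated distributions.

- Uniform distributions have maximum entropy log₂(3) = 1.5850 bits
- The more "peaked" or concentrated a distribution, the lower its entropy

Entropies:
  H(A) = 1.5850 bits
  H(B) = 0.8664 bits
  H(C) = 1.4519 bits

Ranking: A > C > B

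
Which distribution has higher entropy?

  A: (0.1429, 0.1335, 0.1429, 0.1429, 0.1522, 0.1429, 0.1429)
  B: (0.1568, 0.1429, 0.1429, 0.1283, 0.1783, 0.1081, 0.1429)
A

Both distributions are close to uniform, making this a harder comparison.

H(A) = 2.8065 bits
H(B) = 2.7928 bits

The distribution closer to uniform has higher entropy.
Answer: A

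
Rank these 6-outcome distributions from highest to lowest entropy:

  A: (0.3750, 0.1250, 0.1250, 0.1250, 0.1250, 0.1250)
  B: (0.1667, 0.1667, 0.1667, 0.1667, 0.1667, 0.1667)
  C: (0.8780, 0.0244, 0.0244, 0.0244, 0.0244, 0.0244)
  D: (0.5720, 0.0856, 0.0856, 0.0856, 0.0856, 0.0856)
B > A > D > C

Key insight: Entropy is maximized by uniform distributions and minimized by concentrated distributions.

Entropies:
  H(A) = 2.4056 bits
  H(B) = 2.5850 bits
  H(C) = 0.8184 bits
  H(D) = 1.9788 bits

Ranking: B > A > D > C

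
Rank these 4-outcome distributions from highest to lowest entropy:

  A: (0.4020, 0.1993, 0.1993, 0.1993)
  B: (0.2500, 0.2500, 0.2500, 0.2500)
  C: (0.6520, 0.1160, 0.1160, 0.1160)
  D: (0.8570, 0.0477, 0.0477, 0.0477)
B > A > C > D

Key insight: Entropy is maximized by uniform distributions and minimized by concentrated distributions.

Entropies:
  H(A) = 1.9199 bits
  H(B) = 2.0000 bits
  H(C) = 1.4838 bits
  H(D) = 0.8187 bits

Ranking: B > A > C > D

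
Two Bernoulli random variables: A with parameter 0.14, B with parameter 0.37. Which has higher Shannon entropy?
B

For binary distributions, entropy is maximized at p=0.5 and decreases as p moves toward 0 or 1.

H(A) = H(0.14) = 0.5842 bits
H(B) = H(0.37) = 0.9507 bits

Distribution B (p=0.37) is closer to uniform (p=0.5), so it has higher entropy.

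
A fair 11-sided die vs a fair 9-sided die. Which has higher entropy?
11-sided die

Both are uniform distributions; for uniform over n outcomes, H = log₂(n). H(11-sided) = log₂(11) = 3.459 bits and H(9-sided) = log₂(9) = 3.170 bits. More outcomes in a uniform distribution means higher entropy.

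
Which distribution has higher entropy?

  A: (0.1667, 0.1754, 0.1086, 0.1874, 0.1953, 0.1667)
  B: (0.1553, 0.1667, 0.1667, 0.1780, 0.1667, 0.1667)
B

Both distributions are close to uniform, making this a harder comparison.

H(A) = 2.5628 bits
H(B) = 2.5838 bits

The distribution closer to uniform has higher entropy.
Answer: B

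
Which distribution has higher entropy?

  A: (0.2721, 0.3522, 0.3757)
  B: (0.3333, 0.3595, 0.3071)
B

Both distributions are close to uniform, making this a harder comparison.

H(A) = 1.5718 bits
H(B) = 1.5820 bits

The distribution closer to uniform has higher entropy.
Answer: B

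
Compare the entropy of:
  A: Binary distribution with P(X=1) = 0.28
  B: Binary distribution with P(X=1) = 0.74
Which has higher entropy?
A

For binary distributions, entropy is maximized at p=0.5 and decreases as p moves toward 0 or 1.

H(A) = H(0.28) = 0.8555 bits
H(B) = H(0.74) = 0.8267 bits

Distribution A (p=0.28) is closer to uniform (p=0.5), so it has higher entropy.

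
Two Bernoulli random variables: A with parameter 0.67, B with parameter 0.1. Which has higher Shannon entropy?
A

For binary distributions, entropy is maximized at p=0.5 and decreases as p moves toward 0 or 1.

H(A) = H(0.67) = 0.9149 bits
H(B) = H(0.1) = 0.4690 bits

Distribution A (p=0.67) is closer to uniform (p=0.5), so it has higher entropy.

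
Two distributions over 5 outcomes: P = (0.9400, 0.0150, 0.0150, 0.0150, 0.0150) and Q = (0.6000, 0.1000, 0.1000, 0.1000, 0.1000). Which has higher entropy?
Q

P is highly concentrated on one outcome (94%), making it nearly deterministic. Q spreads its mass more evenly (max 60%). The more spread-out distribution has higher entropy: H(P) ≈ 0.447 bits, H(Q) ≈ 1.771 bits.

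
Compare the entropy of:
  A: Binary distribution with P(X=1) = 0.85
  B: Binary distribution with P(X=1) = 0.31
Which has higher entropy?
B

For binary distributions, entropy is maximized at p=0.5 and decreases as p moves toward 0 or 1.

H(A) = H(0.85) = 0.6098 bits
H(B) = H(0.31) = 0.8932 bits

Distribution B (p=0.31) is closer to uniform (p=0.5), so it has higher entropy.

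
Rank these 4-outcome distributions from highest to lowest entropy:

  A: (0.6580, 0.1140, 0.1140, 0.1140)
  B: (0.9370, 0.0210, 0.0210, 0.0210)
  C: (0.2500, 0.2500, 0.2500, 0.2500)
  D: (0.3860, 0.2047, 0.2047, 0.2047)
C > D > A > B

Key insight: Entropy is maximized by uniform distributions and minimized by concentrated distributions.

Entropies:
  H(A) = 1.4688 bits
  H(B) = 0.4391 bits
  H(C) = 2.0000 bits
  H(D) = 1.9353 bits

Ranking: C > D > A > B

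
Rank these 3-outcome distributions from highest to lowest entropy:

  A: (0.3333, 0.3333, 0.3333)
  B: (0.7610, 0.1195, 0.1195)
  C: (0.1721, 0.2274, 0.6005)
A > C > B

Key insight: Entropy is maximized by uniform distributions and minimized by concentrated distributions.

- Uniform distributions have maximum entropy log₂(3) = 1.5850 bits
- The more "peaked" or concentrated a distribution, the lower its entropy

Entropies:
  H(A) = 1.5850 bits
  H(B) = 1.0324 bits
  H(C) = 1.3646 bits

Ranking: A > C > B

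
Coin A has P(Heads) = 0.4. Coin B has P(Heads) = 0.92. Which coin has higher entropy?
A

For binary distributions, entropy is maximized at p=0.5 and decreases as p moves toward 0 or 1.

H(A) = H(0.4) = 0.9710 bits
H(B) = H(0.92) = 0.4022 bits

Distribution A (p=0.4) is closer to uniform (p=0.5), so it has higher entropy.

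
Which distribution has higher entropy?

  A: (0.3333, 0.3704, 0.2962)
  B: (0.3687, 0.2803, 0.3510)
A

Both distributions are close to uniform, making this a harder comparison.

H(A) = 1.5790 bits
H(B) = 1.5752 bits

The distribution closer to uniform has higher entropy.
Answer: A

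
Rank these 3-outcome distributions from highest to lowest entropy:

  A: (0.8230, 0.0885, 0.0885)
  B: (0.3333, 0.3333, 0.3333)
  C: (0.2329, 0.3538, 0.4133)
B > C > A

Key insight: Entropy is maximized by uniform distributions and minimized by concentrated distributions.

- Uniform distributions have maximum entropy log₂(3) = 1.5850 bits
- The more "peaked" or concentrated a distribution, the lower its entropy

Entropies:
  H(A) = 0.8505 bits
  H(B) = 1.5850 bits
  H(C) = 1.5468 bits

Ranking: B > C > A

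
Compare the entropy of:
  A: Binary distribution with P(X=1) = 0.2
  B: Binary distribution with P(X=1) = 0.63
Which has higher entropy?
B

For binary distributions, entropy is maximized at p=0.5 and decreases as p moves toward 0 or 1.

H(A) = H(0.2) = 0.7219 bits
H(B) = H(0.63) = 0.9507 bits

Distribution B (p=0.63) is closer to uniform (p=0.5), so it has higher entropy.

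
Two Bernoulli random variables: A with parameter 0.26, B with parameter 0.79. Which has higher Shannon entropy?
A

For binary distributions, entropy is maximized at p=0.5 and decreases as p moves toward 0 or 1.

H(A) = H(0.26) = 0.8267 bits
H(B) = H(0.79) = 0.7415 bits

Distribution A (p=0.26) is closer to uniform (p=0.5), so it has higher entropy.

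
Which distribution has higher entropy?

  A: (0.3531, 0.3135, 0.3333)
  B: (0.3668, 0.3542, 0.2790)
A

Both distributions are close to uniform, making this a harder comparison.

H(A) = 1.5833 bits
H(B) = 1.5749 bits

The distribution closer to uniform has higher entropy.
Answer: A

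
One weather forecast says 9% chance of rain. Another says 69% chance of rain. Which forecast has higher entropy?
69% forecast

Treat each forecast as a Bernoulli distribution. Binary entropy is maximized at p=0.5 and falls off symmetrically toward 0 or 1. The 69% forecast is closer to 50%, so it is more uncertain. H(9%) ≈ 0.436 bits, H(69%) ≈ 0.893 bits.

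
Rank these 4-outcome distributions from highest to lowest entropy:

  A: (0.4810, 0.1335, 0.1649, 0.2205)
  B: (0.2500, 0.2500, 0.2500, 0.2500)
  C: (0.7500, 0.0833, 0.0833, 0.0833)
B > A > C

Key insight: Entropy is maximized by uniform distributions and minimized by concentrated distributions.

- Uniform distributions have maximum entropy log₂(4) = 2.0000 bits
- The more "peaked" or concentrated a distribution, the lower its entropy

Entropies:
  H(A) = 1.8055 bits
  H(B) = 2.0000 bits
  H(C) = 1.2075 bits

Ranking: B > A > C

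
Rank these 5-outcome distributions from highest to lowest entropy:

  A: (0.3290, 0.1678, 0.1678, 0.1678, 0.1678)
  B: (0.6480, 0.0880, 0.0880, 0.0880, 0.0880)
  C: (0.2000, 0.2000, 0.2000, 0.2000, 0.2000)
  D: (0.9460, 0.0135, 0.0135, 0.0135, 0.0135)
C > A > B > D

Key insight: Entropy is maximized by uniform distributions and minimized by concentrated distributions.

Entropies:
  H(A) = 2.2559 bits
  H(B) = 1.6398 bits
  H(C) = 2.3219 bits
  H(D) = 0.4112 bits

Ranking: C > A > B > D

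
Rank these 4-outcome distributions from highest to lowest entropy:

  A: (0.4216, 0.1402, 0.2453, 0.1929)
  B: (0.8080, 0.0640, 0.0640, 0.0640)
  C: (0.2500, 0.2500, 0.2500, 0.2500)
C > A > B

Key insight: Entropy is maximized by uniform distributions and minimized by concentrated distributions.

- Uniform distributions have maximum entropy log₂(4) = 2.0000 bits
- The more "peaked" or concentrated a distribution, the lower its entropy

Entropies:
  H(A) = 1.8779 bits
  H(B) = 1.0099 bits
  H(C) = 2.0000 bits

Ranking: C > A > B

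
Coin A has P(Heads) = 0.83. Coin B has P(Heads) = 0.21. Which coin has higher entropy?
B

For binary distributions, entropy is maximized at p=0.5 and decreases as p moves toward 0 or 1.

H(A) = H(0.83) = 0.6577 bits
H(B) = H(0.21) = 0.7415 bits

Distribution B (p=0.21) is closer to uniform (p=0.5), so it has higher entropy.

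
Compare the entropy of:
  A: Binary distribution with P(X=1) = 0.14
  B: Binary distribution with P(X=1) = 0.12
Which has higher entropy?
A

For binary distributions, entropy is maximized at p=0.5 and decreases as p moves toward 0 or 1.

H(A) = H(0.14) = 0.5842 bits
H(B) = H(0.12) = 0.5294 bits

Distribution A (p=0.14) is closer to uniform (p=0.5), so it has higher entropy.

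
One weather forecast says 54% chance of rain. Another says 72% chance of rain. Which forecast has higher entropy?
54% forecast

Treat each forecast as a Bernoulli distribution. Binary entropy is maximized at p=0.5 and falls off symmetrically toward 0 or 1. The 54% forecast is closer to 50%, so it is more uncertain. H(54%) ≈ 0.995 bits, H(72%) ≈ 0.855 bits.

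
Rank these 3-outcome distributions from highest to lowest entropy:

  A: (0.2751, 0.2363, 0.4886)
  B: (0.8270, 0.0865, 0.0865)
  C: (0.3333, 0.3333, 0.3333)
C > A > B

Key insight: Entropy is maximized by uniform distributions and minimized by concentrated distributions.

- Uniform distributions have maximum entropy log₂(3) = 1.5850 bits
- The more "peaked" or concentrated a distribution, the lower its entropy

Entropies:
  H(A) = 1.5089 bits
  H(B) = 0.8375 bits
  H(C) = 1.5850 bits

Ranking: C > A > B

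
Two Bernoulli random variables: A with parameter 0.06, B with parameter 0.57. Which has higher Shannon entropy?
B

For binary distributions, entropy is maximized at p=0.5 and decreases as p moves toward 0 or 1.

H(A) = H(0.06) = 0.3274 bits
H(B) = H(0.57) = 0.9858 bits

Distribution B (p=0.57) is closer to uniform (p=0.5), so it has higher entropy.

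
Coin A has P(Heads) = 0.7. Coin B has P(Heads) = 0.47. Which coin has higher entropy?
B

For binary distributions, entropy is maximized at p=0.5 and decreases as p moves toward 0 or 1.

H(A) = H(0.7) = 0.8813 bits
H(B) = H(0.47) = 0.9974 bits

Distribution B (p=0.47) is closer to uniform (p=0.5), so it has higher entropy.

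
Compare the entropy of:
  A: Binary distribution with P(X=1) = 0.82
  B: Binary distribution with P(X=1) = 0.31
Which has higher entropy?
B

For binary distributions, entropy is maximized at p=0.5 and decreases as p moves toward 0 or 1.

H(A) = H(0.82) = 0.6801 bits
H(B) = H(0.31) = 0.8932 bits

Distribution B (p=0.31) is closer to uniform (p=0.5), so it has higher entropy.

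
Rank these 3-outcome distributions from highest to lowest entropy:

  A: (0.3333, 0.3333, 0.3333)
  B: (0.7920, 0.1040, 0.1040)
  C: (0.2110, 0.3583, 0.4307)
A > C > B

Key insight: Entropy is maximized by uniform distributions and minimized by concentrated distributions.

- Uniform distributions have maximum entropy log₂(3) = 1.5850 bits
- The more "peaked" or concentrated a distribution, the lower its entropy

Entropies:
  H(A) = 1.5850 bits
  H(B) = 0.9456 bits
  H(C) = 1.5276 bits

Ranking: A > C > B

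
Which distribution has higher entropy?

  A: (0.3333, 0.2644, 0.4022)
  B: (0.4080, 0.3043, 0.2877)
B

Both distributions are close to uniform, making this a harder comparison.

H(A) = 1.5643 bits
H(B) = 1.5671 bits

The distribution closer to uniform has higher entropy.
Answer: B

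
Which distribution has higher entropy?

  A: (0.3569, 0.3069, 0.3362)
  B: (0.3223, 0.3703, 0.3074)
A

Both distributions are close to uniform, making this a harder comparison.

H(A) = 1.5822 bits
H(B) = 1.5803 bits

The distribution closer to uniform has higher entropy.
Answer: A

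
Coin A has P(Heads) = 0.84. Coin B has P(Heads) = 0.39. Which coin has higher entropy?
B

For binary distributions, entropy is maximized at p=0.5 and decreases as p moves toward 0 or 1.

H(A) = H(0.84) = 0.6343 bits
H(B) = H(0.39) = 0.9648 bits

Distribution B (p=0.39) is closer to uniform (p=0.5), so it has higher entropy.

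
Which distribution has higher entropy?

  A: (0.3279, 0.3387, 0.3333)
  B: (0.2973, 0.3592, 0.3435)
A

Both distributions are close to uniform, making this a harder comparison.

H(A) = 1.5848 bits
H(B) = 1.5804 bits

The distribution closer to uniform has higher entropy.
Answer: A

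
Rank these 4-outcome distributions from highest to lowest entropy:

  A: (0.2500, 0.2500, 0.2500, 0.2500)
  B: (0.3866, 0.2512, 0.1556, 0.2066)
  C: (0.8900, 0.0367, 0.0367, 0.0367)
A > B > C

Key insight: Entropy is maximized by uniform distributions and minimized by concentrated distributions.

- Uniform distributions have maximum entropy log₂(4) = 2.0000 bits
- The more "peaked" or concentrated a distribution, the lower its entropy

Entropies:
  H(A) = 2.0000 bits
  H(B) = 1.9184 bits
  H(C) = 0.6743 bits

Ranking: A > B > C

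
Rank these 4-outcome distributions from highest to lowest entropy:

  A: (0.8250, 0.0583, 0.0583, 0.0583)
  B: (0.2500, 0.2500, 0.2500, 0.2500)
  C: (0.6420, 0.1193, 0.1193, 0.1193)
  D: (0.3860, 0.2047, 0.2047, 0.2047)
B > D > C > A

Key insight: Entropy is maximized by uniform distributions and minimized by concentrated distributions.

Entropies:
  H(A) = 0.9464 bits
  H(B) = 2.0000 bits
  H(C) = 1.5084 bits
  H(D) = 1.9353 bits

Ranking: B > D > C > A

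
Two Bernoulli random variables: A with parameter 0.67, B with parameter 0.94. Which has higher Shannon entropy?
A

For binary distributions, entropy is maximized at p=0.5 and decreases as p moves toward 0 or 1.

H(A) = H(0.67) = 0.9149 bits
H(B) = H(0.94) = 0.3274 bits

Distribution A (p=0.67) is closer to uniform (p=0.5), so it has higher entropy.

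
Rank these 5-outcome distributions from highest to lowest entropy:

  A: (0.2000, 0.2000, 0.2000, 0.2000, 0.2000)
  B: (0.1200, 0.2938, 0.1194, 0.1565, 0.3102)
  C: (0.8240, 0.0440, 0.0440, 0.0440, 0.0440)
A > B > C

Key insight: Entropy is maximized by uniform distributions and minimized by concentrated distributions.

- Uniform distributions have maximum entropy log₂(5) = 2.3219 bits
- The more "peaked" or concentrated a distribution, the lower its entropy

Entropies:
  H(A) = 2.3219 bits
  H(B) = 2.1951 bits
  H(C) = 1.0232 bits

Ranking: A > B > C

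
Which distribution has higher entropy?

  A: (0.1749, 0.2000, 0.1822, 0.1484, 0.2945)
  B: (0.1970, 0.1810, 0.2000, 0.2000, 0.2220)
B

Both distributions are close to uniform, making this a harder comparison.

H(A) = 2.2797 bits
H(B) = 2.3189 bits

The distribution closer to uniform has higher entropy.
Answer: B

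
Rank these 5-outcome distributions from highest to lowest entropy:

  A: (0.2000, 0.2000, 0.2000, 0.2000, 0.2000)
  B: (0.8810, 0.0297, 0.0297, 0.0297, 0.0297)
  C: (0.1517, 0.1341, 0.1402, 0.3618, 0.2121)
A > C > B

Key insight: Entropy is maximized by uniform distributions and minimized by concentrated distributions.

- Uniform distributions have maximum entropy log₂(5) = 2.3219 bits
- The more "peaked" or concentrated a distribution, the lower its entropy

Entropies:
  H(A) = 2.3219 bits
  H(B) = 0.7645 bits
  H(C) = 2.2041 bits

Ranking: A > C > B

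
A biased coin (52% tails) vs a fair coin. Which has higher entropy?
Fair coin

The fair coin is uniform (p=0.5), maximizing binary entropy at 1 bit. The biased coin has H(0.52) ≈ 0.999 bits — its outcome is more predictable, so its entropy is lower.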